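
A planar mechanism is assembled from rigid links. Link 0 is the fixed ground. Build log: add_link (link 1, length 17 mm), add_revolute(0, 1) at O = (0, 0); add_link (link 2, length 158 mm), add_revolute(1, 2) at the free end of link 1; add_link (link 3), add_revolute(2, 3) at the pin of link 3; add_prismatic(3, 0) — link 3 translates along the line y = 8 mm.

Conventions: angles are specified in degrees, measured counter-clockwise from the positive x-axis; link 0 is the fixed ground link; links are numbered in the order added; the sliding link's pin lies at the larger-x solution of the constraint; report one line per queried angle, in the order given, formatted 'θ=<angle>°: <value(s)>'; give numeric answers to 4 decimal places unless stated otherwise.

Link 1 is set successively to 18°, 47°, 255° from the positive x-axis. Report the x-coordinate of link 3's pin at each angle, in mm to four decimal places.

geometry: r = 17 mm, L = 158 mm, e = 8 mm
θ=18°: crank pin P = (r cos θ, r sin θ) = (16.167961, 5.253289)
θ=18°: h = r sin θ − e = 5.253289 − 8 = -2.746711
θ=18°: x = r cos θ + √(L² − h²) = 16.167961 + 157.976123 = 174.144084
θ=47°: crank pin P = (r cos θ, r sin θ) = (11.593972, 12.433013)
θ=47°: h = r sin θ − e = 12.433013 − 8 = 4.433013
θ=47°: x = r cos θ + √(L² − h²) = 11.593972 + 157.937799 = 169.531771
θ=255°: crank pin P = (r cos θ, r sin θ) = (-4.399924, -16.420739)
θ=255°: h = r sin θ − e = -16.420739 − 8 = -24.420739
θ=255°: x = r cos θ + √(L² − h²) = -4.399924 + 156.101337 = 151.701414

θ=18°: 174.1441
θ=47°: 169.5318
θ=255°: 151.7014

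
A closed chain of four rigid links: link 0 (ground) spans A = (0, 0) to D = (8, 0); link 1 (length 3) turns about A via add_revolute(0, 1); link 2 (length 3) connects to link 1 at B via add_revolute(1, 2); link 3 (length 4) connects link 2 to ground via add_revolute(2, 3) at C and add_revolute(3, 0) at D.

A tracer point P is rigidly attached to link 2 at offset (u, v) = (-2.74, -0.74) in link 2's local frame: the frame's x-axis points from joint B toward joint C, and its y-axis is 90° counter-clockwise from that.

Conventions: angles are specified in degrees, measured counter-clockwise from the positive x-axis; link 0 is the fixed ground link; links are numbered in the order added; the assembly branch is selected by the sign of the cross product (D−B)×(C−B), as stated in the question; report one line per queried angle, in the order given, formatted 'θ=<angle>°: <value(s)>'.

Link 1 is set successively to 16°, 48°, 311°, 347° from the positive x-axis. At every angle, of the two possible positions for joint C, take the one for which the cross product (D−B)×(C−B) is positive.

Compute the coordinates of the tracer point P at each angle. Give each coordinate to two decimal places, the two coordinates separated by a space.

A=(0,0), D=(8.00,0)
θ=16°: B = A + 3.00·(cos16°, sin16°) = (2.8838, 0.8269)
θ=16°: |BD| = 5.1826
θ=16°: circle(B,3.00) ∩ circle(D,4.00): a=1.9160, h=2.3085
θ=16°:   candidates: C₊=(5.1435,2.8001) cross=11.964; C₋=(4.4069,-1.7577) cross=-11.964
θ=16°:   branch + wants cross > 0 → take C=(5.1435,2.8001) (cross=11.964)
θ=16°: ex = (C−B)/|BC| = (0.7533,0.6577); ey = (-0.6577,0.7533)
θ=16°: P = B + -2.74·ex + -0.74·ey = (1.3066,-1.5327)
θ=48°: B = A + 3.00·(cos48°, sin48°) = (2.0074, 2.2294)
θ=48°: |BD| = 6.3939
θ=48°: circle(B,3.00) ∩ circle(D,4.00): a=2.6495, h=1.4071
θ=48°:   candidates: C₊=(4.9813,2.6244) cross=8.997; C₋=(4.0000,-0.0132) cross=-8.997
θ=48°:   branch + wants cross > 0 → take C=(4.9813,2.6244) (cross=8.997)
θ=48°: ex = (C−B)/|BC| = (0.9913,0.1316); ey = (-0.1316,0.9913)
θ=48°: P = B + -2.74·ex + -0.74·ey = (-0.6113,1.1352)
θ=311°: B = A + 3.00·(cos311°, sin311°) = (1.9682, -2.2641)
θ=311°: |BD| = 6.4428
θ=311°: circle(B,3.00) ∩ circle(D,4.00): a=2.6781, h=1.3519
θ=311°:   candidates: C₊=(4.0004,-0.0573) cross=8.710; C₋=(4.9506,-2.5886) cross=-8.710
θ=311°:   branch + wants cross > 0 → take C=(4.0004,-0.0573) (cross=8.710)
θ=311°: ex = (C−B)/|BC| = (0.6774,0.7356); ey = (-0.7356,0.6774)
θ=311°: P = B + -2.74·ex + -0.74·ey = (0.6564,-4.7810)
θ=347°: B = A + 3.00·(cos347°, sin347°) = (2.9231, -0.6749)
θ=347°: |BD| = 5.1215
θ=347°: circle(B,3.00) ∩ circle(D,4.00): a=1.8774, h=2.3400
θ=347°:   candidates: C₊=(4.4758,1.8921) cross=11.984; C₋=(5.0925,-2.7470) cross=-11.984
θ=347°:   branch + wants cross > 0 → take C=(4.4758,1.8921) (cross=11.984)
θ=347°: ex = (C−B)/|BC| = (0.5176,0.8556); ey = (-0.8556,0.5176)
θ=347°: P = B + -2.74·ex + -0.74·ey = (2.1382,-3.4023)

θ=16°: 1.31 -1.53
θ=48°: -0.61 1.14
θ=311°: 0.66 -4.78
θ=347°: 2.14 -3.40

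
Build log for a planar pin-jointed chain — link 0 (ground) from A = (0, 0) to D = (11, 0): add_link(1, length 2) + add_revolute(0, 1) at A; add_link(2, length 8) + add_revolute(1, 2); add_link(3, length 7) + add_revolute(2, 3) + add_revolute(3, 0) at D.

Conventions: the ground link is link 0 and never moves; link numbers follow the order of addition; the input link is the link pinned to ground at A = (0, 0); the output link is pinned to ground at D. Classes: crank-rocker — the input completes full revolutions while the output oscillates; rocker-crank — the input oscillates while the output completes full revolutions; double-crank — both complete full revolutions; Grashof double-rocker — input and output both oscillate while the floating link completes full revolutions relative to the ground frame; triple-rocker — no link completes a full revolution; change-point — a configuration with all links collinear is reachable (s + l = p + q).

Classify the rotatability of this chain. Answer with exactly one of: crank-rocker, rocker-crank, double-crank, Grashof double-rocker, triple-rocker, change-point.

lengths: ground=11, input=2, coupler=8, output=7
sorted: s=2 (shortest), l=11 (longest), p+q=15
s + l = 13 vs p + q = 15
s + l < p + q (Grashof) with shortest = input link → crank-rocker

crank-rocker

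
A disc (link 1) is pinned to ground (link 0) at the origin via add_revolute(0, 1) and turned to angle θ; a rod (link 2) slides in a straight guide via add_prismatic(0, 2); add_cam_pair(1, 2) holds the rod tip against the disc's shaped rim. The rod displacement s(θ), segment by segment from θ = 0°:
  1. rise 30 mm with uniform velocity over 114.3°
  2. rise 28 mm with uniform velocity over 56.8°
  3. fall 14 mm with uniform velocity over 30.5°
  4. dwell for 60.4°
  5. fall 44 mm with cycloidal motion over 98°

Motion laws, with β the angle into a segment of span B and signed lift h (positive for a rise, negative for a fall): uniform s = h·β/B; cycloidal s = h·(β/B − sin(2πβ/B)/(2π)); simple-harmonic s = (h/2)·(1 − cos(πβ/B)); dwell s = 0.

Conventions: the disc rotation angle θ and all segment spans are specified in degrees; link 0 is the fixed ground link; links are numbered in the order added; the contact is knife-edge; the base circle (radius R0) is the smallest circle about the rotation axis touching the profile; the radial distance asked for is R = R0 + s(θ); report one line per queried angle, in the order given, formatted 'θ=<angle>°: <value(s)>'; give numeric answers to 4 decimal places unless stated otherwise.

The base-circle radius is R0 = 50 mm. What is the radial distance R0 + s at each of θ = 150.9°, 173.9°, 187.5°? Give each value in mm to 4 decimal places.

segment 1 (0° to 114.3°, uniform, h = 30) is passed completely: s = 0.0000 + (30) = 30.0000
θ = 150.9° falls in segment 2 (114.3° to 171.1°, uniform, h = 28): β = 150.9 − 114.3 = 36.6°, B = 56.8°; Δs = 28·36.6/56.8 = 18.0423; s = 30.0000 + 18.0423 = 48.0423
segment 2 (114.3° to 171.1°, uniform, h = 28) is passed completely: s = 30.0000 + (28) = 58.0000
θ = 173.9° falls in segment 3 (171.1° to 201.6°, uniform, h = -14): β = 173.9 − 171.1 = 2.8°, B = 30.5°; Δs = -14·2.8/30.5 = -1.2852; s = 58.0000 − 1.2852 = 56.7148
θ = 187.5° falls in segment 3 (171.1° to 201.6°, uniform, h = -14): β = 187.5 − 171.1 = 16.4°, B = 30.5°; Δs = -14·16.4/30.5 = -7.5279; s = 58.0000 − 7.5279 = 50.4721
θ=150.9°: R = R0 + s = 50 + 48.0423 = 98.0423
θ=173.9°: R = R0 + s = 50 + 56.7148 = 106.7148
θ=187.5°: R = R0 + s = 50 + 50.4721 = 100.4721

θ=150.9°: 98.0423
θ=173.9°: 106.7148
θ=187.5°: 100.4721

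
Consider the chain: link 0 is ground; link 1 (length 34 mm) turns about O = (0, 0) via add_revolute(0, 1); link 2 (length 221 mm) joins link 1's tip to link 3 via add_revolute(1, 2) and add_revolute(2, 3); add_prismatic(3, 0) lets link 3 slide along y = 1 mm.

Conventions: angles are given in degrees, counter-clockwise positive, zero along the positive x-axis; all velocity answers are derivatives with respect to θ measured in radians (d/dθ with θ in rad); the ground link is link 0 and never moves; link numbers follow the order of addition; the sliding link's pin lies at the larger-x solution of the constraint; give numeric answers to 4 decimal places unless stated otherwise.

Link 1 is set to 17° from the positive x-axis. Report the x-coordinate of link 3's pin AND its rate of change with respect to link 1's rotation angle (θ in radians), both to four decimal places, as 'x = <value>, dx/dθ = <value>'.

geometry: r = 34 mm, L = 221 mm, e = 1 mm
crank pin P = (r cos θ, r sin θ) = (32.514362, 9.940638)
h = r sin θ − e = 9.940638 − 1 = 8.940638
x = r cos θ + √(L² − h²) = 32.514362 + 220.819078 = 253.333439
dx/dθ = −r sin θ − h·r cos θ/√(L² − h²) (θ in radians; h = 8.940638) = -11.257096

x = 253.3334, dx/dθ = -11.2571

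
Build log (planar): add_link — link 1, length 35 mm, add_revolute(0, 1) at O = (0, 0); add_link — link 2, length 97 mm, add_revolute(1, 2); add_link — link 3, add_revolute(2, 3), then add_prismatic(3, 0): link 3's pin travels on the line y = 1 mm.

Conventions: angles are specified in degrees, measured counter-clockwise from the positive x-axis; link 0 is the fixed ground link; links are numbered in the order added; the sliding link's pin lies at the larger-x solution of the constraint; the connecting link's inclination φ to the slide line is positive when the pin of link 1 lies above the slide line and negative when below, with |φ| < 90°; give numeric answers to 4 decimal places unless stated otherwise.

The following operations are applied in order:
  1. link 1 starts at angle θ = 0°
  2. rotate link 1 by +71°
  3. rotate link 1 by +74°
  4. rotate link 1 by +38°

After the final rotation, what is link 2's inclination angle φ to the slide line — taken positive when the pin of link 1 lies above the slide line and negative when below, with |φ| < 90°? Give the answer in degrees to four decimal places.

geometry: r = 35 mm, L = 97 mm, e = 1 mm; θ starts at 0°
rotate link 1 by +71°: θ ← 0° +71° = 71°
rotate link 1 by +74°: θ ← 71° +74° = 145°
rotate link 1 by +38°: θ ← 145° +38° = 183°
h = r sin θ − e = -1.831758 − 1 = -2.831758
sin φ = h / L = -2.831758 / 97 = -0.02919339
φ = arcsin(-0.02919339) = -1.672896°

-1.6729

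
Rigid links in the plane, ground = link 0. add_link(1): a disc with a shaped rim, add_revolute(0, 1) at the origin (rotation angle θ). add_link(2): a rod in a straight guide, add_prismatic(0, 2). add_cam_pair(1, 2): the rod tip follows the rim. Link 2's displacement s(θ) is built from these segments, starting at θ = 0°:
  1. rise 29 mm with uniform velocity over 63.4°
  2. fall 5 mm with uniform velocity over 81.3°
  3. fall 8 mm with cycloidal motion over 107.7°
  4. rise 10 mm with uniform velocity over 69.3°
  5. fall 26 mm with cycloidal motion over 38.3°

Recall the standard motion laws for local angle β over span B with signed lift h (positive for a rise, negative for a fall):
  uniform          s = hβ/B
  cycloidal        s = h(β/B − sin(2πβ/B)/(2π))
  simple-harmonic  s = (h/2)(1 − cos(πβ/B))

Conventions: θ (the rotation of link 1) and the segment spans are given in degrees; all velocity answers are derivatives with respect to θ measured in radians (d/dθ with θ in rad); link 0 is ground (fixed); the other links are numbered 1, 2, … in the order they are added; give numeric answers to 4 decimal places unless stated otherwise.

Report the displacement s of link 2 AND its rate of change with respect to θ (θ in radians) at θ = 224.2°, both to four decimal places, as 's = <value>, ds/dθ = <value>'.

segment 1 (0° to 63.4°, uniform, h = 29) is passed completely: s = 0.0000 + (29) = 29.0000
segment 2 (63.4° to 144.7°, uniform, h = -5) is passed completely: s = 29.0000 + (-5) = 24.0000
θ = 224.2° falls in segment 3 (144.7° to 252.4°, cycloidal, h = -8): β = 224.2 − 144.7 = 79.5°, B = 107.7°; Δs = -8·(0.7382 − sin(2π·0.7382)/(2π)) = -7.1750; s = 24.0000 − 7.1750 = 16.8250
velocity in seg [144.7°–252.4°] (cycloidal), θ in radians: β = 79.5° = 1.3875 rad, B = 107.7° = 1.8797 rad; ds/dθ = (h/B)(1 − cos(2πβ/B)) = ((-8)/1.8797)(1 − cos(2π·0.7382)) = -4.572233 mm/rad

s = 16.8250, ds/dθ = -4.5722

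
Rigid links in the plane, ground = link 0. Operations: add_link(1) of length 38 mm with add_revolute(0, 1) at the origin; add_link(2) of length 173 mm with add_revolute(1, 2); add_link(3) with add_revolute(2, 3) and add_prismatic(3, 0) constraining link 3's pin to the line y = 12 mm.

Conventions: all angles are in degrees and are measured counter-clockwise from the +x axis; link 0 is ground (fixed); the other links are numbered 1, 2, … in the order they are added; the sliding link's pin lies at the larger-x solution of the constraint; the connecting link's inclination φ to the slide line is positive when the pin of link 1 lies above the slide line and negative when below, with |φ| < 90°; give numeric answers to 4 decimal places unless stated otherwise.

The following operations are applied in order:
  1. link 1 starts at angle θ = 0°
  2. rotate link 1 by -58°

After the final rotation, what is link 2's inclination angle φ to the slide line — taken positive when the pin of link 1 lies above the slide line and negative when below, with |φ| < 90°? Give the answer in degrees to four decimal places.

geometry: r = 38 mm, L = 173 mm, e = 12 mm; θ starts at 0°
rotate link 1 by -58°: θ ← 0° -58° = -58°
h = r sin θ − e = -32.225828 − 12 = -44.225828
sin φ = h / L = -44.225828 / 173 = -0.25564062
φ = arcsin(-0.25564062) = -14.811548°

-14.8115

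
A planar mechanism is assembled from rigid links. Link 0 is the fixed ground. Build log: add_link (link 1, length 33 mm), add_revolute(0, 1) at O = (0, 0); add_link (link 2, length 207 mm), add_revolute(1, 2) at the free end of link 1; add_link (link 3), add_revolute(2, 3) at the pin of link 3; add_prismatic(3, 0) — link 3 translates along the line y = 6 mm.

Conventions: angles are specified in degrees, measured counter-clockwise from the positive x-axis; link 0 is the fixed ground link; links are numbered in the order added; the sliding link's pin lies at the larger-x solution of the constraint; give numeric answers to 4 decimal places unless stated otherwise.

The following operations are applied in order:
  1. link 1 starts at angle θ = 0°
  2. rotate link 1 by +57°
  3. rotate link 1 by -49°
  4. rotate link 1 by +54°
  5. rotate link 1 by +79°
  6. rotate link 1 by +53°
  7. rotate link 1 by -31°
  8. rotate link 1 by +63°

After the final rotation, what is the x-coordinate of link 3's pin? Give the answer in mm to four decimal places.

geometry: r = 33 mm, L = 207 mm, e = 6 mm; θ starts at 0°
rotate link 1 by +57°: θ ← 0° +57° = 57°
rotate link 1 by -49°: θ ← 57° -49° = 8°
rotate link 1 by +54°: θ ← 8° +54° = 62°
rotate link 1 by +79°: θ ← 62° +79° = 141°
rotate link 1 by +53°: θ ← 141° +53° = 194°
rotate link 1 by -31°: θ ← 194° -31° = 163°
rotate link 1 by +63°: θ ← 163° +63° = 226°
crank pin P = (r cos θ, r sin θ) = (-22.923726, -23.738213)
h = r sin θ − e = -23.738213 − 6 = -29.738213
x = r cos θ + √(L² − h²) = -22.923726 + 204.852724 = 181.928998

181.9290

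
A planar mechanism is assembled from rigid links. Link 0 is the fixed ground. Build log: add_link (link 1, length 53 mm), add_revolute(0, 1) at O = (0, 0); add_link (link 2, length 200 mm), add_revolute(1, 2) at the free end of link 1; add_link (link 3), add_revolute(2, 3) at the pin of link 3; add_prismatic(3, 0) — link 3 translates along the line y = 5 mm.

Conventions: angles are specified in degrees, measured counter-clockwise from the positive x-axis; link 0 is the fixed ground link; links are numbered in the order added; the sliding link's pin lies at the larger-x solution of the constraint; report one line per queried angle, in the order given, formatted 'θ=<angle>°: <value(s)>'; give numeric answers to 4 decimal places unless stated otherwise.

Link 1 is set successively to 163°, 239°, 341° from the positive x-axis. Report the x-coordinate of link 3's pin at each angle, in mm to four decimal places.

geometry: r = 53 mm, L = 200 mm, e = 5 mm
θ=163°: crank pin P = (r cos θ, r sin θ) = (-50.684152, 15.495700)
θ=163°: h = r sin θ − e = 15.495700 − 5 = 10.495700
θ=163°: x = r cos θ + √(L² − h²) = -50.684152 + 199.724411 = 149.040259
θ=239°: crank pin P = (r cos θ, r sin θ) = (-27.297018, -45.429867)
θ=239°: h = r sin θ − e = -45.429867 − 5 = -50.429867
θ=239°: x = r cos θ + √(L² − h²) = -27.297018 + 193.537667 = 166.240649
θ=341°: crank pin P = (r cos θ, r sin θ) = (50.112485, -17.255112)
θ=341°: h = r sin θ − e = -17.255112 − 5 = -22.255112
θ=341°: x = r cos θ + √(L² − h²) = 50.112485 + 198.757918 = 248.870403

θ=163°: 149.0403
θ=239°: 166.2406
θ=341°: 248.8704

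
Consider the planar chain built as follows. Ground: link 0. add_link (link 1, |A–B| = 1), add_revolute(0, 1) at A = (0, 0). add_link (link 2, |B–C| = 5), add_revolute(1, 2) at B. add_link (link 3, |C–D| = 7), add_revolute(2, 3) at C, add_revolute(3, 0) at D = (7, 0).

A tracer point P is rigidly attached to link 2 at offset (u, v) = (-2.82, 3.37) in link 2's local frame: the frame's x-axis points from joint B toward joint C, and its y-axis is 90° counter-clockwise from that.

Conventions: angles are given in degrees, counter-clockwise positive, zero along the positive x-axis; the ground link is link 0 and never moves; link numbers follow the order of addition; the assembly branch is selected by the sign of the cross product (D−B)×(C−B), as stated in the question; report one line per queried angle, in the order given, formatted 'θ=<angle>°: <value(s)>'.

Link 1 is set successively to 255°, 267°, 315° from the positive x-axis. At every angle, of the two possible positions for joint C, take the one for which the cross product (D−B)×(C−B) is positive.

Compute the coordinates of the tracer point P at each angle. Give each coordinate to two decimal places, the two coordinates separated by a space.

A=(0,0), D=(7.00,0)
θ=255°: B = A + 1.00·(cos255°, sin255°) = (-0.2588, -0.9659)
θ=255°: |BD| = 7.3228
θ=255°: circle(B,5.00) ∩ circle(D,7.00): a=2.0227, h=4.5726
θ=255°:   candidates: C₊=(1.1430,3.8335) cross=33.484; C₋=(2.3493,-5.2318) cross=-33.484
θ=255°:   branch + wants cross > 0 → take C=(1.1430,3.8335) (cross=33.484)
θ=255°: ex = (C−B)/|BC| = (0.2804,0.9599); ey = (-0.9599,0.2804)
θ=255°: P = B + -2.82·ex + 3.37·ey = (-4.2843,-2.7280)
θ=267°: B = A + 1.00·(cos267°, sin267°) = (-0.0523, -0.9986)
θ=267°: |BD| = 7.1227
θ=267°: circle(B,5.00) ∩ circle(D,7.00): a=1.8766, h=4.6345
θ=267°:   candidates: C₊=(1.1559,3.8532) cross=33.010; C₋=(2.4555,-5.3242) cross=-33.010
θ=267°:   branch + wants cross > 0 → take C=(1.1559,3.8532) (cross=33.010)
θ=267°: ex = (C−B)/|BC| = (0.2417,0.9704); ey = (-0.9704,0.2417)
θ=267°: P = B + -2.82·ex + 3.37·ey = (-4.0039,-2.9207)
θ=315°: B = A + 1.00·(cos315°, sin315°) = (0.7071, -0.7071)
θ=315°: |BD| = 6.3325
θ=315°: circle(B,5.00) ∩ circle(D,7.00): a=1.2713, h=4.8357
θ=315°:   candidates: C₊=(1.4304,4.2403) cross=30.622; C₋=(2.5104,-5.3706) cross=-30.622
θ=315°:   branch + wants cross > 0 → take C=(1.4304,4.2403) (cross=30.622)
θ=315°: ex = (C−B)/|BC| = (0.1447,0.9895); ey = (-0.9895,0.1447)
θ=315°: P = B + -2.82·ex + 3.37·ey = (-3.0354,-3.0099)

θ=255°: -4.28 -2.73
θ=267°: -4.00 -2.92
θ=315°: -3.04 -3.01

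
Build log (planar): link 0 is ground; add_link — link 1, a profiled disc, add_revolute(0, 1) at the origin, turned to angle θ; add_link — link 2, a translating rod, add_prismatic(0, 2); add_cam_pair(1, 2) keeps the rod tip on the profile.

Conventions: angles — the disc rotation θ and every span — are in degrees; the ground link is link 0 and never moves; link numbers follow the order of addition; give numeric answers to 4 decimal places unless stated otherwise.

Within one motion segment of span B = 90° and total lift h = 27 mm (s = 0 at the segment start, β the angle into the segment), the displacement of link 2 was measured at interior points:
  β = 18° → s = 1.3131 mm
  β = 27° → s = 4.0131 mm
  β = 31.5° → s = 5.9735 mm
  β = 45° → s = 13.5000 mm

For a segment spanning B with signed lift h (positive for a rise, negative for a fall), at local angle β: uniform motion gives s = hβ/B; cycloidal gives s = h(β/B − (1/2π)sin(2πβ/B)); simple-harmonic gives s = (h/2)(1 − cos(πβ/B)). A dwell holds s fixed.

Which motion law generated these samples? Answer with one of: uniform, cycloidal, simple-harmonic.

candidates at β/B = r: uniform s = h·r (linear in β); cycloidal s = h·(r − sin(2πr)/(2π)); simple-harmonic s = (h/2)(1 − cos(πr))
β=18°: printed 1.3131 | uniform 5.4000, cycloidal 1.3131, simple-harmonic 2.5783
β=27°: printed 4.0131 | uniform 8.1000, cycloidal 4.0131, simple-harmonic 5.5649
β=31.5°: printed 5.9735 | uniform 9.4500, cycloidal 5.9735, simple-harmonic 7.3711
β=45°: printed 13.5000 | uniform 13.5000, cycloidal 13.5000, simple-harmonic 13.5000
only one law matches every sample → cycloidal

cycloidal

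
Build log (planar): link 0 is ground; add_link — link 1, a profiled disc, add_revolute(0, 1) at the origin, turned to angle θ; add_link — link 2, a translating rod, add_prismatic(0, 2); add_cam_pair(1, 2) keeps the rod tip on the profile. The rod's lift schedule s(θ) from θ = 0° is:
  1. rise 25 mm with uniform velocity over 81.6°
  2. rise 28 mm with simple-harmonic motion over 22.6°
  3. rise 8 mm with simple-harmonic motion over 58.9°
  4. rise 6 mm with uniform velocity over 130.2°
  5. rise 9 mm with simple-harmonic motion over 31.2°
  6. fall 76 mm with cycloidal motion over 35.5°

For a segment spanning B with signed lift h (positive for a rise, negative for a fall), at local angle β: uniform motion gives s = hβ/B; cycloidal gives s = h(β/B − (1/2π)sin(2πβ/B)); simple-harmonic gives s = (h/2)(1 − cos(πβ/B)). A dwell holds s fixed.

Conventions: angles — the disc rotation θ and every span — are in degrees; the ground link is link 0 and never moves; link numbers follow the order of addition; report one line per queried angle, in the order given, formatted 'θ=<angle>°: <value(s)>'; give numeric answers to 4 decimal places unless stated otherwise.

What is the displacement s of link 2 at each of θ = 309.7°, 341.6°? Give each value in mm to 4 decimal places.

seg 1 [0°–81.6°] uniform, h=25: full span → s += 25 → s = 25.0000
seg 2 [81.6°–104.2°] simple-harmonic, h=28: full span → s += 28 → s = 53.0000
seg 3 [104.2°–163.1°] simple-harmonic, h=8: full span → s += 8 → s = 61.0000
seg 4 [163.1°–293.3°] uniform, h=6: full span → s += 6 → s = 67.0000
seg 5 [293.3°–324.5°] simple-harmonic, h=9: θ=309.7° here. β=16.4, B=31.2. 9/2·(1 − cos(π·0.5256)) = 4.8621 → s = 71.8621
seg 5 [293.3°–324.5°] simple-harmonic, h=9: full span → s += 9 → s = 76.0000
seg 6 [324.5°–360°] cycloidal, h=-76: θ=341.6° here. β=17.1, B=35.5. -76·(0.4817 − sin(2π·0.4817)/(2π)) = -35.2200 → s = 40.7800

θ=309.7°: 71.8621
θ=341.6°: 40.7800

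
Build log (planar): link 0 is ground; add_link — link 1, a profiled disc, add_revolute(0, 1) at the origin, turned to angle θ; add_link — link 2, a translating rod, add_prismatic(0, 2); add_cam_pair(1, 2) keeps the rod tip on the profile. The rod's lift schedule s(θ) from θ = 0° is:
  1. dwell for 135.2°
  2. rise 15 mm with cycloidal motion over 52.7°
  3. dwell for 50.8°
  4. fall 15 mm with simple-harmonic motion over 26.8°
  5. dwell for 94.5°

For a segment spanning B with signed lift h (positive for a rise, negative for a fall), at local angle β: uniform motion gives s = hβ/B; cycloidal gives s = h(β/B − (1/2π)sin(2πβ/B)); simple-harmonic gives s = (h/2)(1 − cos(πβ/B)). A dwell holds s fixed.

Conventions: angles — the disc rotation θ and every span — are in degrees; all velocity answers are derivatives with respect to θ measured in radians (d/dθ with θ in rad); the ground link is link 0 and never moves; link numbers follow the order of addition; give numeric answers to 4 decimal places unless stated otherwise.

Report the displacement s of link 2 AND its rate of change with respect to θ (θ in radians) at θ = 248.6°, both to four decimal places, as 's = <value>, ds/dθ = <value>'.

seg 1 [0°–135.2°] dwell: s stays 0.0000
seg 2 [135.2°–187.9°] cycloidal, h=15: full span → s += 15 → s = 15.0000
seg 3 [187.9°–238.7°] dwell: s stays 15.0000
seg 4 [238.7°–265.5°] simple-harmonic, h=-15: θ=248.6° here. β=9.9, B=26.8. -15/2·(1 − cos(π·0.3694)) = -4.5085 → s = 10.4915
velocity in seg [238.7°–265.5°] (simple-harmonic), θ in radians: β = 9.9° = 0.1728 rad, B = 26.8° = 0.4677 rad; ds/dθ = (πh/(2B)) sin(πβ/B) = (π·(-15)/(2·0.4677)) sin(π·0.3694) = -46.192574 mm/rad

s = 10.4915, ds/dθ = -46.1926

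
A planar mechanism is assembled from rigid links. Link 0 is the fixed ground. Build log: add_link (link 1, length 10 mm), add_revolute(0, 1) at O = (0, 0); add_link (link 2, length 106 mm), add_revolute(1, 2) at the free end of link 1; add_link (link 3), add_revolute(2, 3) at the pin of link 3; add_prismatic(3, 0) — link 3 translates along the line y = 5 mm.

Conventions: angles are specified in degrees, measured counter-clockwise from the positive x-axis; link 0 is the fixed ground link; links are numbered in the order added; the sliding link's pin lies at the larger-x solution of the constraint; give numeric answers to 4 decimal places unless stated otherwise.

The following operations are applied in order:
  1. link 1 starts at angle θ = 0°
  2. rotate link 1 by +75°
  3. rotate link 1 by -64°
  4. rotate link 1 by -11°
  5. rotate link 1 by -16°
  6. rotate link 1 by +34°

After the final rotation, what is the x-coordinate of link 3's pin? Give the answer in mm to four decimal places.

geometry: r = 10 mm, L = 106 mm, e = 5 mm; θ starts at 0°
rotate link 1 by +75°: θ ← 0° +75° = 75°
rotate link 1 by -64°: θ ← 75° -64° = 11°
rotate link 1 by -11°: θ ← 11° -11° = 0°
rotate link 1 by -16°: θ ← 0° -16° = -16°
rotate link 1 by +34°: θ ← -16° +34° = 18°
crank pin P = (r cos θ, r sin θ) = (9.510565, 3.090170)
h = r sin θ − e = 3.090170 − 5 = -1.909830
x = r cos θ + √(L² − h²) = 9.510565 + 105.982794 = 115.493359

115.4934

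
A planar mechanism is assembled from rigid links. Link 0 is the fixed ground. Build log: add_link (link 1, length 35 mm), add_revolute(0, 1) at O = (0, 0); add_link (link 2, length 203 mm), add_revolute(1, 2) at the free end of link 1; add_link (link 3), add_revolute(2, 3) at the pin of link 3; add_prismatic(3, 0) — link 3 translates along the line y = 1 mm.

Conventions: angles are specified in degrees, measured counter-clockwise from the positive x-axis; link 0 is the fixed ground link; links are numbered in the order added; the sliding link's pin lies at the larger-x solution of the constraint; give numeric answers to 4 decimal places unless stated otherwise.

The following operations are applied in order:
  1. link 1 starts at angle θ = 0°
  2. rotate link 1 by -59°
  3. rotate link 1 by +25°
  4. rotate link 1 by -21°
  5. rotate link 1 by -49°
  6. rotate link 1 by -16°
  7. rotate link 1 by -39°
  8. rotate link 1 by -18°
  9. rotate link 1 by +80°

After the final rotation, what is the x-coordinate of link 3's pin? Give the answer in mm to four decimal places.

geometry: r = 35 mm, L = 203 mm, e = 1 mm; θ starts at 0°
rotate link 1 by -59°: θ ← 0° -59° = -59°
rotate link 1 by +25°: θ ← -59° +25° = -34°
rotate link 1 by -21°: θ ← -34° -21° = -55°
rotate link 1 by -49°: θ ← -55° -49° = -104°
rotate link 1 by -16°: θ ← -104° -16° = -120°
rotate link 1 by -39°: θ ← -120° -39° = -159°
rotate link 1 by -18°: θ ← -159° -18° = -177°
rotate link 1 by +80°: θ ← -177° +80° = -97°
crank pin P = (r cos θ, r sin θ) = (-4.265427, -34.739115)
h = r sin θ − e = -34.739115 − 1 = -35.739115
x = r cos θ + √(L² − h²) = -4.265427 + 199.829216 = 195.563789

195.5638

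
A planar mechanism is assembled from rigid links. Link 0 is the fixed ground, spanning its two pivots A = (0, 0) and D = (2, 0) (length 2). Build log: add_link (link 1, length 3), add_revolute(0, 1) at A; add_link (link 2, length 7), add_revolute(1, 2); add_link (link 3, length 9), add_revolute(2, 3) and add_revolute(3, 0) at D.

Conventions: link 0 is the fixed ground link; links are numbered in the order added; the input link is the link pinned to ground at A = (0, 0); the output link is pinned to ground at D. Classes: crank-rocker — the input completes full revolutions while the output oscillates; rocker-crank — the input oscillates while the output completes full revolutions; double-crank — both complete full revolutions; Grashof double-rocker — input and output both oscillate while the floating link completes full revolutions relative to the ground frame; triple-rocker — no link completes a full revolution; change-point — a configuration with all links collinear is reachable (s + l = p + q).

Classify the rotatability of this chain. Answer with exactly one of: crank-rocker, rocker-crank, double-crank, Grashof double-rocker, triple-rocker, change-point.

lengths: ground=2, input=3, coupler=7, output=9
sorted: s=2 (shortest), l=9 (longest), p+q=10
s + l = 11 vs p + q = 10
s + l > p + q → non-Grashof → no link fully rotates → triple-rocker

triple-rocker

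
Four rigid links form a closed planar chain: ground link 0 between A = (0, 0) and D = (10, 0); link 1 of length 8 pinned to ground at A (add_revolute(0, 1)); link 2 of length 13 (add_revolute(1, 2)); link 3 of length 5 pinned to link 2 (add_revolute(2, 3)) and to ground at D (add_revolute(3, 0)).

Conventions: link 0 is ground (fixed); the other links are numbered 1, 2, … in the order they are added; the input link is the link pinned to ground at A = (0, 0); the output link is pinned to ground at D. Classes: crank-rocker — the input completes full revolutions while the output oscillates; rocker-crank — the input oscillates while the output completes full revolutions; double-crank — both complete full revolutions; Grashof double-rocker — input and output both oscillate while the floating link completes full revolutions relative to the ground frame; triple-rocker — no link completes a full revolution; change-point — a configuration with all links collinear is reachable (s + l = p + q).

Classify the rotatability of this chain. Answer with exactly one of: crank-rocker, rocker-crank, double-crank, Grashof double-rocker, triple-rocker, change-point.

lengths: ground=10, input=8, coupler=13, output=5
sorted: s=5 (shortest), l=13 (longest), p+q=18
s + l = 18 vs p + q = 18
s + l = p + q → change-point (collinear configuration reachable)

change-point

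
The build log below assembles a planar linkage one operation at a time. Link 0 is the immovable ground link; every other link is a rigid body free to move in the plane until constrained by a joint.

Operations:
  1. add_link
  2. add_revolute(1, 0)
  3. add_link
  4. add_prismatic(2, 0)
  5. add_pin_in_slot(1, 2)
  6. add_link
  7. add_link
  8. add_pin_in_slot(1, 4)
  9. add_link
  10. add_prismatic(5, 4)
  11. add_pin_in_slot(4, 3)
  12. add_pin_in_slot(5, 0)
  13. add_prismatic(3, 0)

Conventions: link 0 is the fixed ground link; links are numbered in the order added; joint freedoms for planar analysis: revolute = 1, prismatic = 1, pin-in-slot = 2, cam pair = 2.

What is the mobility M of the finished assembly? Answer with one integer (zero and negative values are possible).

L=1 J1=0 J2=0
add link → L=2 J1=0 J2=0
R@1,0 dof=1 J1 → L=2 J1=1 J2=0
add link → L=3 J1=1 J2=0
P@2,0 dof=1 J1 → L=3 J1=2 J2=0
PS@1,2 dof=2 J2 → L=3 J1=2 J2=1
add link → L=4 J1=2 J2=1
add link → L=5 J1=2 J2=1
PS@1,4 dof=2 J2 → L=5 J1=2 J2=2
add link → L=6 J1=2 J2=2
P@5,4 dof=1 J1 → L=6 J1=3 J2=2
PS@4,3 dof=2 J2 → L=6 J1=3 J2=3
PS@5,0 dof=2 J2 → L=6 J1=3 J2=4
P@3,0 dof=1 J1 → L=6 J1=4 J2=4
M=3(L−1)−2J1−J2=3·5−2·4−4=3

M = 3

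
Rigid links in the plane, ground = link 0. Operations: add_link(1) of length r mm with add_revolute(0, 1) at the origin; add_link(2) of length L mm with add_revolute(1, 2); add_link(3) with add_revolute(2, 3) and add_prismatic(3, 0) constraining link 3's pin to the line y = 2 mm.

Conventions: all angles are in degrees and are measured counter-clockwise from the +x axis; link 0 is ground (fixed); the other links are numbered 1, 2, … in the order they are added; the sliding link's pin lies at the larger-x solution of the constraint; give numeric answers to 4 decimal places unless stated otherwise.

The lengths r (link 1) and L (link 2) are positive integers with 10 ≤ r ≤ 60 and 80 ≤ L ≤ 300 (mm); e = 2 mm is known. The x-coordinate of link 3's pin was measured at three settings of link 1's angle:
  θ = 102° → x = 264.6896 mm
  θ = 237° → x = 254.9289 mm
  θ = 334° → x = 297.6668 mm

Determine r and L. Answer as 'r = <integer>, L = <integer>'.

constraint per measurement: (x − r cos θ)² + (r sin θ − e)² = L²
subtracting the θ₁ and θ₂ equations cancels the r² and L² terms:
r = (x₁² − x₂²) / (2[(x₁cos θ₁ + e sin θ₁) − (x₂cos θ₂ + e sin θ₂)]) = 28.9999 → r = 29
L² = (x₁ − r cos θ₁)² + (r sin θ₁ − e)² = 73983.9788 → L = 272.0000 → L = 272
check at θ₃=334°: x = 297.6668 (printed 297.6668) ✓

r = 29, L = 272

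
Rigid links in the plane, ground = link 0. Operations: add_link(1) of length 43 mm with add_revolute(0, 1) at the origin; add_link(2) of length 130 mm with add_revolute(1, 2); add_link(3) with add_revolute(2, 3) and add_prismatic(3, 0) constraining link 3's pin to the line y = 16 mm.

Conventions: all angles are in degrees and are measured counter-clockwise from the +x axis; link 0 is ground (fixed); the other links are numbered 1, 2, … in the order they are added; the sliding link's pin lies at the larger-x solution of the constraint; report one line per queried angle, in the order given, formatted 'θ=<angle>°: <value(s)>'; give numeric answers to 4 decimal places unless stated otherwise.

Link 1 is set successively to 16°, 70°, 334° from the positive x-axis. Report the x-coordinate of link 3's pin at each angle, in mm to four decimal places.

geometry: r = 43 mm, L = 130 mm, e = 16 mm
θ=16°: crank pin P = (r cos θ, r sin θ) = (41.334253, 11.852406)
θ=16°: h = r sin θ − e = 11.852406 − 16 = -4.147594
θ=16°: x = r cos θ + √(L² − h²) = 41.334253 + 129.933820 = 171.268072
θ=70°: crank pin P = (r cos θ, r sin θ) = (14.706866, 40.406783)
θ=70°: h = r sin θ − e = 40.406783 − 16 = 24.406783
θ=70°: x = r cos θ + √(L² − h²) = 14.706866 + 127.688327 = 142.395194
θ=334°: crank pin P = (r cos θ, r sin θ) = (38.648144, -18.849959)
θ=334°: h = r sin θ − e = -18.849959 − 16 = -34.849959
θ=334°: x = r cos θ + √(L² − h²) = 38.648144 + 125.241688 = 163.889832

θ=16°: 171.2681
θ=70°: 142.3952
θ=334°: 163.8898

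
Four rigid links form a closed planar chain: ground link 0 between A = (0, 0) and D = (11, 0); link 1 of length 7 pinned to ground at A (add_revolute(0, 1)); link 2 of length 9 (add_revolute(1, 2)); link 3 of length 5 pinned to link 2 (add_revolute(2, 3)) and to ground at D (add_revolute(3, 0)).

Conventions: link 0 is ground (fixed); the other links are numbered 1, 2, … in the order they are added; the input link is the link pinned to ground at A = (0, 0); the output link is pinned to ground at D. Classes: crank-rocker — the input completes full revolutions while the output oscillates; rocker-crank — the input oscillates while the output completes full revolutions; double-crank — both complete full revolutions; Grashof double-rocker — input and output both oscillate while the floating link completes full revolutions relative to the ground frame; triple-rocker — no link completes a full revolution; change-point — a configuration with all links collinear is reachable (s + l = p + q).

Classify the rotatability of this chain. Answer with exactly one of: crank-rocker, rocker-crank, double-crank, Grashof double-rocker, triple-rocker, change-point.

lengths: ground=11, input=7, coupler=9, output=5
sorted: s=5 (shortest), l=11 (longest), p+q=16
s + l = 16 vs p + q = 16
s + l = p + q → change-point (collinear configuration reachable)

change-point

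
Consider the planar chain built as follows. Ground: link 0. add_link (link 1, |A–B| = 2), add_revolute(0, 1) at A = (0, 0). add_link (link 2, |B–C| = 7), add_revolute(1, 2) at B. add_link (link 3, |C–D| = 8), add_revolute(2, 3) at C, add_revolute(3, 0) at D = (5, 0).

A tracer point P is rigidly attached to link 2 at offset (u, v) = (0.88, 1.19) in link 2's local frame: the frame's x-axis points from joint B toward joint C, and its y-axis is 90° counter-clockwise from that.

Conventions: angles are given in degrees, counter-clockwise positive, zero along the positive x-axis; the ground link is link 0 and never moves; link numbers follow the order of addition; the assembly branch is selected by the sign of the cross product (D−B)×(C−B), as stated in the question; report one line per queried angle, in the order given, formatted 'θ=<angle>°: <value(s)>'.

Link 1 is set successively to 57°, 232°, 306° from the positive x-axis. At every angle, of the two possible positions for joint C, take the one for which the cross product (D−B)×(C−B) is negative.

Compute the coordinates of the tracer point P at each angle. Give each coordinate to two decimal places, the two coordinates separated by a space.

A=(0,0), D=(5.00,0)
θ=57°: B = A + 2.00·(cos57°, sin57°) = (1.0893, 1.6773)
θ=57°: |BD| = 4.2553
θ=57°: circle(B,7.00) ∩ circle(D,8.00): a=0.3651, h=6.9905
θ=57°:   candidates: C₊=(4.1803,7.9579) cross=29.746; C₋=(-1.3307,-4.8910) cross=-29.746
θ=57°:   branch - wants cross < 0 → take C=(-1.3307,-4.8910) (cross=-29.746)
θ=57°: ex = (C−B)/|BC| = (-0.3457,-0.9383); ey = (0.9383,-0.3457)
θ=57°: P = B + 0.88·ex + 1.19·ey = (1.9017,0.4402)
θ=232°: B = A + 2.00·(cos232°, sin232°) = (-1.2313, -1.5760)
θ=232°: |BD| = 6.4275
θ=232°: circle(B,7.00) ∩ circle(D,8.00): a=2.0469, h=6.6940
θ=232°:   candidates: C₊=(-0.8883,5.4156) cross=43.026; C₋=(2.3945,-7.5638) cross=-43.026
θ=232°:   branch - wants cross < 0 → take C=(2.3945,-7.5638) (cross=-43.026)
θ=232°: ex = (C−B)/|BC| = (0.5180,-0.8554); ey = (0.8554,0.5180)
θ=232°: P = B + 0.88·ex + 1.19·ey = (0.2424,-1.7124)
θ=306°: B = A + 2.00·(cos306°, sin306°) = (1.1756, -1.6180)
θ=306°: |BD| = 4.1526
θ=306°: circle(B,7.00) ∩ circle(D,8.00): a=0.2702, h=6.9948
θ=306°:   candidates: C₊=(-1.3010,4.9292) cross=29.047; C₋=(4.1499,-7.9547) cross=-29.047
θ=306°:   branch - wants cross < 0 → take C=(4.1499,-7.9547) (cross=-29.047)
θ=306°: ex = (C−B)/|BC| = (0.4249,-0.9052); ey = (0.9052,0.4249)
θ=306°: P = B + 0.88·ex + 1.19·ey = (2.6267,-1.9090)

θ=57°: 1.90 0.44
θ=232°: 0.24 -1.71
θ=306°: 2.63 -1.91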